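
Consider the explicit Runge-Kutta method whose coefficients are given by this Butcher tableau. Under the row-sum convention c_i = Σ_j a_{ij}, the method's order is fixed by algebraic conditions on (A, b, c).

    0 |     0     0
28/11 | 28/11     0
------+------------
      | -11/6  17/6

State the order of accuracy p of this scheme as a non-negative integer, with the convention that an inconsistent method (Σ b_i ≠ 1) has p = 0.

b = (-11/6, 17/6)
c = (0, 28/11)
Σ b_i: (-11/6)·1 + 17/6·1 = 1 ✓
b·c: 17/6·28/11 = 238/33 ≠ 1/2 ⇒ order 1.

1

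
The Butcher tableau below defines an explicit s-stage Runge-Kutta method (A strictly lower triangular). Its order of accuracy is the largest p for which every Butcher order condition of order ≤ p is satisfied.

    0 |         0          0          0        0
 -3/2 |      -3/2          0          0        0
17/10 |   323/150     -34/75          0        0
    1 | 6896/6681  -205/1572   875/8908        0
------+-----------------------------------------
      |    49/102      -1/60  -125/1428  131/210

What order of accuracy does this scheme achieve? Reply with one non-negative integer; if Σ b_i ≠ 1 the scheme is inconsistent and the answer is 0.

4

b = (49/102, -1/60, -125/1428, 131/210)
c = (0, -3/2, 17/10, 1)
Ac = (0, 0, 17/25, 95/262)
Σ b_i: 49/102·1 + (-1/60)·1 + (-125/1428)·1 + 131/210·1 = 1 ✓
b·c: (-1/60)·(-3/2) + (-125/1428)·17/10 + 131/210·1 = 1/2 ✓
b·c²: (-1/60)·9/4 + (-125/1428)·289/100 + 131/210·1 = 1/3 ✓
b·Ac: (-125/1428)·17/25 + 131/210·95/262 = 1/6 ✓
b·c³: (-1/60)·(-27/8) + (-125/1428)·4913/1000 + 131/210·1 = 1/4 ✓
b·(c∘Ac): (-125/1428)·289/250 + 131/210·95/262 = 1/8 ✓
b·Ac²: (-125/1428)·(-51/50) + 131/210·(-5/524) = 1/12 ✓
b·A²c: 131/210·35/524 = 1/24 ✓; 4 stages ⇒ order 4.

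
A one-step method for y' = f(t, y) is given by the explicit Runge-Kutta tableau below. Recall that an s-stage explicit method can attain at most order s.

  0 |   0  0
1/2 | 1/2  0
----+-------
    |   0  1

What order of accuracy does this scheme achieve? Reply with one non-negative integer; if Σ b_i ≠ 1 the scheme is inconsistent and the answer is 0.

b = (0, 1)
c = (0, 1/2)
Σ b_i: 1·1 = 1 ✓
b·c: 1·1/2 = 1/2 ✓; 2 stages ⇒ order 2.

2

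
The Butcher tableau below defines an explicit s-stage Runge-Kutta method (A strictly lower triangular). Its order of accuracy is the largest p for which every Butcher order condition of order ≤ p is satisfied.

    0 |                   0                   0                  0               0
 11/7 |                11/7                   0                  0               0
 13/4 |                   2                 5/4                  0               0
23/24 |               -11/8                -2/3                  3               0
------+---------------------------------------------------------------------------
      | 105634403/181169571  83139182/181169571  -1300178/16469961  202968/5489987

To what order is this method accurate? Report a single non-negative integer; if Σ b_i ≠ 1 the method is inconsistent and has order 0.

b = (105634403/181169571, 83139182/181169571, -1300178/16469961, 202968/5489987)
c = (0, 11/7, 13/4, 23/24)
Ac = (0, 0, 55/28, 731/84)
Σ b_i: 105634403/181169571·1 + 83139182/181169571·1 + (-1300178/16469961)·1 + 202968/5489987·1 = 1 ✓
b·c: 83139182/181169571·11/7 + (-1300178/16469961)·13/4 + 202968/5489987·23/24 = 1/2 ✓
b·c²: 83139182/181169571·121/49 + (-1300178/16469961)·169/16 + 202968/5489987·529/576 = 1/3 ✓
b·Ac: (-1300178/16469961)·55/28 + 202968/5489987·731/84 = 1/6 ✓
b·c³: 83139182/181169571·1331/343 + (-1300178/16469961)·2197/64 + 202968/5489987·12167/13824 = -6615961859/7378542528 ≠ 1/4 ⇒ order 3.
b·(c∘Ac): (-1300178/16469961)·715/112 + 202968/5489987·16813/2016 = -180438553/922317816 ≠ 1/8
b·Ac²: (-1300178/16469961)·605/196 + 202968/5489987·70657/2352 = 99952493/115289727 ≠ 1/12
b·A²c: 202968/5489987·165/28 = 8372430/38429909 ≠ 1/24

3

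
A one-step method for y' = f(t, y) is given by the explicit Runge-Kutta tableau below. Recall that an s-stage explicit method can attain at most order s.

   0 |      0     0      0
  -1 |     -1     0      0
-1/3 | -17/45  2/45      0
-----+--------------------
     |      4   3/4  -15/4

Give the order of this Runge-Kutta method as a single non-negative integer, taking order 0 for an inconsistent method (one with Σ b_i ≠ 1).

3

b = (4, 3/4, -15/4)
c = (0, -1, -1/3)
Ac = (0, 0, -2/45)
Σ b_i: 4·1 + 3/4·1 + (-15/4)·1 = 1 ✓
b·c: 3/4·(-1) + (-15/4)·(-1/3) = 1/2 ✓
b·c²: 3/4·1 + (-15/4)·1/9 = 1/3 ✓
b·Ac: (-15/4)·(-2/45) = 1/6 ✓; 3 stages ⇒ order 3.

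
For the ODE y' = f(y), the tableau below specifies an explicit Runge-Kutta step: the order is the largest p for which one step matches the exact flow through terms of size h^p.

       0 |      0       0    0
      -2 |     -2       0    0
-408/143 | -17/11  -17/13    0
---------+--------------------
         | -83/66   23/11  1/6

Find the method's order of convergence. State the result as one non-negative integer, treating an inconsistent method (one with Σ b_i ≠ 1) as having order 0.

1

b = (-83/66, 23/11, 1/6)
c = (0, -2, -408/143)
Ac = (0, 0, 34/13)
Σ b_i: (-83/66)·1 + 23/11·1 + 1/6·1 = 1 ✓
b·c: 23/11·(-2) + 1/6·(-408/143) = -666/143 ≠ 1/2 ⇒ order 1.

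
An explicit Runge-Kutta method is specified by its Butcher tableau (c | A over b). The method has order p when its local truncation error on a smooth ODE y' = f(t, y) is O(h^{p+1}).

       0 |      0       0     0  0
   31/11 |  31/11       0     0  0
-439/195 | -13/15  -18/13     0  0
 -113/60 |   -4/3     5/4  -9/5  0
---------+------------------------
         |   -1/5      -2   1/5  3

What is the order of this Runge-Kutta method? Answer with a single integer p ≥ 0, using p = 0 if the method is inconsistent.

1

b = (-1/5, -2, 1/5, 3)
c = (0, 31/11, -439/195, -113/60)
Ac = (0, 0, -558/143, 108323/14300)
Σ b_i: (-1/5)·1 + (-2)·1 + 1/5·1 + 3·1 = 1 ✓
b·c: (-2)·31/11 + 1/5·(-439/195) + 3·(-113/60) = -503501/42900 ≠ 1/2 ⇒ order 1.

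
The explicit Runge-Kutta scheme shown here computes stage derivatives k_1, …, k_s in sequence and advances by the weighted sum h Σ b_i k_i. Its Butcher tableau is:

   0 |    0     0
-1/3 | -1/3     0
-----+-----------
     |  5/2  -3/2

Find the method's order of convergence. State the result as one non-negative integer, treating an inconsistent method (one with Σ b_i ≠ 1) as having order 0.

2

b = (5/2, -3/2)
c = (0, -1/3)
Σ b_i: 5/2·1 + (-3/2)·1 = 1 ✓
b·c: (-3/2)·(-1/3) = 1/2 ✓; 2 stages ⇒ order 2.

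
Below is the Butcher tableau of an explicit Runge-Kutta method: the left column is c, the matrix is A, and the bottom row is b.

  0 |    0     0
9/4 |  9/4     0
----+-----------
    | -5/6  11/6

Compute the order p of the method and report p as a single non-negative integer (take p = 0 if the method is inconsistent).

b = (-5/6, 11/6)
c = (0, 9/4)
Σ b_i: (-5/6)·1 + 11/6·1 = 1 ✓
b·c: 11/6·9/4 = 33/8 ≠ 1/2 ⇒ order 1.

1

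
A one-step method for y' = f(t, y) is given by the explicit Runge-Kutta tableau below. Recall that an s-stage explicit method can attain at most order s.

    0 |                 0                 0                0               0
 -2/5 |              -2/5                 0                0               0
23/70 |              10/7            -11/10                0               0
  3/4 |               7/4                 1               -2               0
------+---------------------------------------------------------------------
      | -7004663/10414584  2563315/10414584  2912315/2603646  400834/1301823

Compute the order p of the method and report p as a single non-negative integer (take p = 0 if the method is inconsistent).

b = (-7004663/10414584, 2563315/10414584, 2912315/2603646, 400834/1301823)
c = (0, -2/5, 23/70, 3/4)
Ac = (0, 0, 11/25, -37/35)
Σ b_i: (-7004663/10414584)·1 + 2563315/10414584·1 + 2912315/2603646·1 + 400834/1301823·1 = 1 ✓
b·c: 2563315/10414584·(-2/5) + 2912315/2603646·23/70 + 400834/1301823·3/4 = 1/2 ✓
b·c²: 2563315/10414584·4/25 + 2912315/2603646·529/4900 + 400834/1301823·9/16 = 1/3 ✓
b·Ac: 2912315/2603646·11/25 + 400834/1301823·(-37/35) = 1/6 ✓
b·c³: 2563315/10414584·(-8/125) + 2912315/2603646·12167/343000 + 400834/1301823·27/64 = 5417353/35218400 ≠ 1/4 ⇒ order 3.
b·(c∘Ac): 2912315/2603646·253/1750 + 400834/1301823·(-111/140) = -10728533/130182300 ≠ 1/8
b·Ac²: 2912315/2603646·(-22/125) + 400834/1301823·(-137/2450) = -235614/1100575 ≠ 1/12
b·A²c: 400834/1301823·(-22/25) = -8818348/32545575 ≠ 1/24

3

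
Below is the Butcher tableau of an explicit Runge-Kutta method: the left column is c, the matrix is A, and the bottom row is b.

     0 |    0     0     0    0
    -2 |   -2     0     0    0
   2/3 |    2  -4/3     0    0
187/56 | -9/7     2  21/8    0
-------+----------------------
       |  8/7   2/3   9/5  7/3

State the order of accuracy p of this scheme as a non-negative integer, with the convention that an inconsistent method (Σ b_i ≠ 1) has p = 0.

0

b = (8/7, 2/3, 9/5, 7/3)
c = (0, -2, 2/3, 187/56)
Ac = (0, 0, 8/3, -9/4)
Σ b_i: 8/7·1 + 2/3·1 + 9/5·1 + 7/3·1 = 208/35 ≠ 1 ⇒ order 0.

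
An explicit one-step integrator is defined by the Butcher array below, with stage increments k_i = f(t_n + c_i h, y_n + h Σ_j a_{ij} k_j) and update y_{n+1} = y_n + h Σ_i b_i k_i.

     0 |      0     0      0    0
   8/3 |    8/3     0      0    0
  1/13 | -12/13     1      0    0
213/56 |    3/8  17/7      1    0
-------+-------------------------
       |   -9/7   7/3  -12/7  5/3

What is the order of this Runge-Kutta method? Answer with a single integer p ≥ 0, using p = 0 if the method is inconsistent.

1

b = (-9/7, 7/3, -12/7, 5/3)
c = (0, 8/3, 1/13, 213/56)
Ac = (0, 0, 8/3, 1789/273)
Σ b_i: (-9/7)·1 + 7/3·1 + (-12/7)·1 + 5/3·1 = 1 ✓
b·c: 7/3·8/3 + (-12/7)·1/13 + 5/3·213/56 = 81439/6552 ≠ 1/2 ⇒ order 1.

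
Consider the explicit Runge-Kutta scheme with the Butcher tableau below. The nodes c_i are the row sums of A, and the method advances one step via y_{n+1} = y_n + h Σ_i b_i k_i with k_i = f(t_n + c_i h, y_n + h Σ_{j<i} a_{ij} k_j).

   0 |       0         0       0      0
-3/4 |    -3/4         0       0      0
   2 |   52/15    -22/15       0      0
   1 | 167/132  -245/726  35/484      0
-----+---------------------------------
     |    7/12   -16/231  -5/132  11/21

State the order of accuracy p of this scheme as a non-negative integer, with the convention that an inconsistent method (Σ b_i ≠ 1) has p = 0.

4

b = (7/12, -16/231, -5/132, 11/21)
c = (0, -3/4, 2, 1)
Ac = (0, 0, 11/10, 35/88)
Σ b_i: 7/12·1 + (-16/231)·1 + (-5/132)·1 + 11/21·1 = 1 ✓
b·c: (-16/231)·(-3/4) + (-5/132)·2 + 11/21·1 = 1/2 ✓
b·c²: (-16/231)·9/16 + (-5/132)·4 + 11/21·1 = 1/3 ✓
b·Ac: (-5/132)·11/10 + 11/21·35/88 = 1/6 ✓
b·c³: (-16/231)·(-27/64) + (-5/132)·8 + 11/21·1 = 1/4 ✓
b·(c∘Ac): (-5/132)·11/5 + 11/21·35/88 = 1/8 ✓
b·Ac²: (-5/132)·(-33/40) + 11/21·35/352 = 1/12 ✓
b·A²c: 11/21·7/88 = 1/24 ✓; 4 stages ⇒ order 4.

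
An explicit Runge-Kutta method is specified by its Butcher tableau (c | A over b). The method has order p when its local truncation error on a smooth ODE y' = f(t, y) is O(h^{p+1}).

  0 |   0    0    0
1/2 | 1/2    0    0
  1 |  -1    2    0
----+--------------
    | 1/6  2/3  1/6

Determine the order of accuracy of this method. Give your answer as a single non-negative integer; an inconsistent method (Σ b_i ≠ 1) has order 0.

b = (1/6, 2/3, 1/6)
c = (0, 1/2, 1)
Ac = (0, 0, 1)
Σ b_i: 1/6·1 + 2/3·1 + 1/6·1 = 1 ✓
b·c: 2/3·1/2 + 1/6·1 = 1/2 ✓
b·c²: 2/3·1/4 + 1/6·1 = 1/3 ✓
b·Ac: 1/6·1 = 1/6 ✓; 3 stages ⇒ order 3.

3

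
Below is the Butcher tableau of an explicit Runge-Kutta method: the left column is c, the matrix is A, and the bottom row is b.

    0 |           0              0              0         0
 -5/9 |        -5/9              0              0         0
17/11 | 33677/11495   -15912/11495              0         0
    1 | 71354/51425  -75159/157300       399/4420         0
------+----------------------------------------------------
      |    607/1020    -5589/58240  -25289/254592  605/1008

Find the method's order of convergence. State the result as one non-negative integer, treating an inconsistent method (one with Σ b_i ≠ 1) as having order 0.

4

b = (607/1020, -5589/58240, -25289/254592, 605/1008)
c = (0, -5/9, 17/11, 1)
Ac = (0, 0, 1768/2299, 49/121)
Σ b_i: 607/1020·1 + (-5589/58240)·1 + (-25289/254592)·1 + 605/1008·1 = 1 ✓
b·c: (-5589/58240)·(-5/9) + (-25289/254592)·17/11 + 605/1008·1 = 1/2 ✓
b·c²: (-5589/58240)·25/81 + (-25289/254592)·289/121 + 605/1008·1 = 1/3 ✓
b·Ac: (-25289/254592)·1768/2299 + 605/1008·49/121 = 1/6 ✓
b·c³: (-5589/58240)·(-125/729) + (-25289/254592)·4913/1331 + 605/1008·1 = 1/4 ✓
b·(c∘Ac): (-25289/254592)·30056/25289 + 605/1008·49/121 = 1/8 ✓
b·Ac²: (-25289/254592)·(-8840/20691) + 605/1008·371/5445 = 1/12 ✓
b·A²c: 605/1008·42/605 = 1/24 ✓; 4 stages ⇒ order 4.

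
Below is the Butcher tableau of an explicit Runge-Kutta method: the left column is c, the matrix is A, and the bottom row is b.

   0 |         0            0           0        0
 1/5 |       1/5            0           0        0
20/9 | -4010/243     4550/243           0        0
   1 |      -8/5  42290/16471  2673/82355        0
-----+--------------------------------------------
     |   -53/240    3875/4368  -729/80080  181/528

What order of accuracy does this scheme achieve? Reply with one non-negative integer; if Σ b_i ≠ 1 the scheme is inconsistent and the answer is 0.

b = (-53/240, 3875/4368, -729/80080, 181/528)
c = (0, 1/5, 20/9, 1)
Ac = (0, 0, 910/243, 106/181)
Σ b_i: (-53/240)·1 + 3875/4368·1 + (-729/80080)·1 + 181/528·1 = 1 ✓
b·c: 3875/4368·1/5 + (-729/80080)·20/9 + 181/528·1 = 1/2 ✓
b·c²: 3875/4368·1/25 + (-729/80080)·400/81 + 181/528·1 = 1/3 ✓
b·Ac: (-729/80080)·910/243 + 181/528·106/181 = 1/6 ✓
b·c³: 3875/4368·1/125 + (-729/80080)·8000/729 + 181/528·1 = 1/4 ✓
b·(c∘Ac): (-729/80080)·18200/2187 + 181/528·106/181 = 1/8 ✓
b·Ac²: (-729/80080)·182/243 + 181/528·238/905 = 1/12 ✓
b·A²c: 181/528·22/181 = 1/24 ✓; 4 stages ⇒ order 4.

4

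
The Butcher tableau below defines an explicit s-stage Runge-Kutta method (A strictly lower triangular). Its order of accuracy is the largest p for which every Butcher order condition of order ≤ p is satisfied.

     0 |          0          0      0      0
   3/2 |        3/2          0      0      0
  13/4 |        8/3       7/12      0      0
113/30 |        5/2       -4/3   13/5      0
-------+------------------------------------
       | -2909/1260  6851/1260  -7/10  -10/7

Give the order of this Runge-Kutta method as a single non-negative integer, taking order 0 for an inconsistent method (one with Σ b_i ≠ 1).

2

b = (-2909/1260, 6851/1260, -7/10, -10/7)
c = (0, 3/2, 13/4, 113/30)
Ac = (0, 0, 7/8, 129/20)
Σ b_i: (-2909/1260)·1 + 6851/1260·1 + (-7/10)·1 + (-10/7)·1 = 1 ✓
b·c: 6851/1260·3/2 + (-7/10)·13/4 + (-10/7)·113/30 = 1/2 ✓
b·c²: 6851/1260·9/4 + (-7/10)·169/16 + (-10/7)·12769/900 = -31103/2016 ≠ 1/3 ⇒ order 2.
b·Ac: (-7/10)·7/8 + (-10/7)·129/20 = -5503/560 ≠ 1/6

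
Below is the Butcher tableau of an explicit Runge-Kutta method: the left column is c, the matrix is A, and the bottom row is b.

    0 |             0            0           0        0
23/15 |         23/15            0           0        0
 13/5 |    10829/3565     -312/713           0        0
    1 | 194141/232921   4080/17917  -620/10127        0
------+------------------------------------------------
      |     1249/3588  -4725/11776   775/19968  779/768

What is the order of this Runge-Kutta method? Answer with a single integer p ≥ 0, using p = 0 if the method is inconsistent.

4

b = (1249/3588, -4725/11776, 775/19968, 779/768)
c = (0, 23/15, 13/5, 1)
Ac = (0, 0, -104/155, 148/779)
Σ b_i: 1249/3588·1 + (-4725/11776)·1 + 775/19968·1 + 779/768·1 = 1 ✓
b·c: (-4725/11776)·23/15 + 775/19968·13/5 + 779/768·1 = 1/2 ✓
b·c²: (-4725/11776)·529/225 + 775/19968·169/25 + 779/768·1 = 1/3 ✓
b·Ac: 775/19968·(-104/155) + 779/768·148/779 = 1/6 ✓
b·c³: (-4725/11776)·12167/3375 + 775/19968·2197/125 + 779/768·1 = 1/4 ✓
b·(c∘Ac): 775/19968·(-1352/775) + 779/768·148/779 = 1/8 ✓
b·Ac²: 775/19968·(-2392/2325) + 779/768·284/2337 = 1/12 ✓
b·A²c: 779/768·32/779 = 1/24 ✓; 4 stages ⇒ order 4.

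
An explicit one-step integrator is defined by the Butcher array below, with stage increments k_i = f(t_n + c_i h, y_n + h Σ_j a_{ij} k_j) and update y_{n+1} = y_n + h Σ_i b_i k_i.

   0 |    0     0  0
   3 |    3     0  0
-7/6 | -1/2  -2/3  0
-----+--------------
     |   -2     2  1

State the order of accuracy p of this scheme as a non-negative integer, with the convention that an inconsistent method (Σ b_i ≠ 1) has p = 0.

1

b = (-2, 2, 1)
c = (0, 3, -7/6)
Ac = (0, 0, -2)
Σ b_i: (-2)·1 + 2·1 + 1·1 = 1 ✓
b·c: 2·3 + 1·(-7/6) = 29/6 ≠ 1/2 ⇒ order 1.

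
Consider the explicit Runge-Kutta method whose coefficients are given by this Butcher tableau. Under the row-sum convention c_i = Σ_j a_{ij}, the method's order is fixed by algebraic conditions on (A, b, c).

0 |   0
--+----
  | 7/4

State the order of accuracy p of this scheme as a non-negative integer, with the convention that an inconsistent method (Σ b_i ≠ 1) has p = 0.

0

b = (7/4)
c = (0)
Σ b_i: 7/4·1 = 7/4 ≠ 1 ⇒ order 0.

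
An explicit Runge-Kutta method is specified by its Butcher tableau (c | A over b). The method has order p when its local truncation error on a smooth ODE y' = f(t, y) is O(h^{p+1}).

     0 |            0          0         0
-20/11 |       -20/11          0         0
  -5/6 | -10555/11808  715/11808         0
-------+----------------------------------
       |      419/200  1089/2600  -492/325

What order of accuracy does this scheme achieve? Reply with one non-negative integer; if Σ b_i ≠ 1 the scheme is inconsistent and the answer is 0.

b = (419/200, 1089/2600, -492/325)
c = (0, -20/11, -5/6)
Ac = (0, 0, -325/2952)
Σ b_i: 419/200·1 + 1089/2600·1 + (-492/325)·1 = 1 ✓
b·c: 1089/2600·(-20/11) + (-492/325)·(-5/6) = 1/2 ✓
b·c²: 1089/2600·400/121 + (-492/325)·25/36 = 1/3 ✓
b·Ac: (-492/325)·(-325/2952) = 1/6 ✓; 3 stages ⇒ order 3.

3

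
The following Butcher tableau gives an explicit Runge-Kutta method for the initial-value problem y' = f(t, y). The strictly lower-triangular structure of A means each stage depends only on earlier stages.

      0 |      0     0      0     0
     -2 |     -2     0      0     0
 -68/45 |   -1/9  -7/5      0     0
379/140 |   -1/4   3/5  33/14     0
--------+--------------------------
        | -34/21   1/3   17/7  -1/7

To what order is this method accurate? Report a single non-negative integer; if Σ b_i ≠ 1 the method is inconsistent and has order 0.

b = (-34/21, 1/3, 17/7, -1/7)
c = (0, -2, -68/45, 379/140)
Ac = (0, 0, 14/5, -100/21)
Σ b_i: (-34/21)·1 + 1/3·1 + 17/7·1 + (-1/7)·1 = 1 ✓
b·c: 1/3·(-2) + 17/7·(-68/45) + (-1/7)·379/140 = -41659/8820 ≠ 1/2 ⇒ order 1.

1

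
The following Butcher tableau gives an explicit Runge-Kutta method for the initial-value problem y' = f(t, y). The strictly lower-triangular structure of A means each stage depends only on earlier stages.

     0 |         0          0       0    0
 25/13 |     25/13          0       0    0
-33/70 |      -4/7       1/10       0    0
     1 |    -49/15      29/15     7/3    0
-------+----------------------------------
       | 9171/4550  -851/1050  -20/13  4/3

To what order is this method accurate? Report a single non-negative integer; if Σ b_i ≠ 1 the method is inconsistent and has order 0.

b = (9171/4550, -851/1050, -20/13, 4/3)
c = (0, 25/13, -33/70, 1)
Ac = (0, 0, 5/26, 1021/390)
Σ b_i: 9171/4550·1 + (-851/1050)·1 + (-20/13)·1 + 4/3·1 = 1 ✓
b·c: (-851/1050)·25/13 + (-20/13)·(-33/70) + 4/3·1 = 1/2 ✓
b·c²: (-851/1050)·625/169 + (-20/13)·1089/4900 + 4/3·1 = -166109/82810 ≠ 1/3 ⇒ order 2.
b·Ac: (-20/13)·5/26 + 4/3·1021/390 = 24296/7605 ≠ 1/6

2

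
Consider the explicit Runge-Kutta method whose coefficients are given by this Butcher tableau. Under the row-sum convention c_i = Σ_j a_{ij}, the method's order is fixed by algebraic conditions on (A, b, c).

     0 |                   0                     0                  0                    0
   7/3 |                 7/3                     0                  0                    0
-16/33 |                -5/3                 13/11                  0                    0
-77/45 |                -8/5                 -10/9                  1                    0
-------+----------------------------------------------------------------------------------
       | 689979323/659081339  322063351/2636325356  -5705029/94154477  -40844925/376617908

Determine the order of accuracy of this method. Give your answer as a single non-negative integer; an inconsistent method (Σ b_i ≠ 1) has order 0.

b = (689979323/659081339, 322063351/2636325356, -5705029/94154477, -40844925/376617908)
c = (0, 7/3, -16/33, -77/45)
Ac = (0, 0, 91/33, -914/297)
Σ b_i: 689979323/659081339·1 + 322063351/2636325356·1 + (-5705029/94154477)·1 + (-40844925/376617908)·1 = 1 ✓
b·c: 322063351/2636325356·7/3 + (-5705029/94154477)·(-16/33) + (-40844925/376617908)·(-77/45) = 1/2 ✓
b·c²: 322063351/2636325356·49/9 + (-5705029/94154477)·256/1089 + (-40844925/376617908)·5929/2025 = 1/3 ✓
b·Ac: (-5705029/94154477)·91/33 + (-40844925/376617908)·(-914/297) = 1/6 ✓
b·c³: 322063351/2636325356·343/27 + (-5705029/94154477)·(-4096/35937) + (-40844925/376617908)·(-456533/91125) = 587850564509/279638796690 ≠ 1/4 ⇒ order 3.
b·(c∘Ac): (-5705029/94154477)·(-1456/1089) + (-40844925/376617908)·6398/1215 = -92286173/188308954 ≠ 1/8
b·Ac²: (-5705029/94154477)·637/99 + (-40844925/376617908)·(-56986/9801) = 4487292529/18642586446 ≠ 1/12
b·A²c: (-40844925/376617908)·91/33 = -112632975/376617908 ≠ 1/24

3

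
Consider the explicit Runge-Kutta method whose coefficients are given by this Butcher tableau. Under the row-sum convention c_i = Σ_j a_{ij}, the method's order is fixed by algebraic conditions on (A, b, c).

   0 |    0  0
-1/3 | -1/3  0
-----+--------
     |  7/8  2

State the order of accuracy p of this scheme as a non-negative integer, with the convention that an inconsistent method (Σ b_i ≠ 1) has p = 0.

0

b = (7/8, 2)
c = (0, -1/3)
Σ b_i: 7/8·1 + 2·1 = 23/8 ≠ 1 ⇒ order 0.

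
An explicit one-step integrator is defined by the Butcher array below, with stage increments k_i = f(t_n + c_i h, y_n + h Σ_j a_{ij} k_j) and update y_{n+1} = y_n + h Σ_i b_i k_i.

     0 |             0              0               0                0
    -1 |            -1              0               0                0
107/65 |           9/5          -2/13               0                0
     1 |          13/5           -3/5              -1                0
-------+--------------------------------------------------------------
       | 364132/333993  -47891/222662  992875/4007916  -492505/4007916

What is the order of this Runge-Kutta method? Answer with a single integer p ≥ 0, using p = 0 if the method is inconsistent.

3

b = (364132/333993, -47891/222662, 992875/4007916, -492505/4007916)
c = (0, -1, 107/65, 1)
Ac = (0, 0, 2/13, -68/65)
Σ b_i: 364132/333993·1 + (-47891/222662)·1 + 992875/4007916·1 + (-492505/4007916)·1 = 1 ✓
b·c: (-47891/222662)·(-1) + 992875/4007916·107/65 + (-492505/4007916)·1 = 1/2 ✓
b·c²: (-47891/222662)·1 + 992875/4007916·11449/4225 + (-492505/4007916)·1 = 1/3 ✓
b·Ac: 992875/4007916·2/13 + (-492505/4007916)·(-68/65) = 1/6 ✓
b·c³: (-47891/222662)·(-1) + 992875/4007916·1225043/274625 + (-492505/4007916)·1 = 10396825/8683818 ≠ 1/4 ⇒ order 3.
b·(c∘Ac): 992875/4007916·214/845 + (-492505/4007916)·(-68/65) = 127781/667986 ≠ 1/8
b·Ac²: 992875/4007916·(-2/13) + (-492505/4007916)·(-13984/4225) = 48014009/130257270 ≠ 1/12
b·A²c: (-492505/4007916)·(-2/13) = 37885/2003958 ≠ 1/24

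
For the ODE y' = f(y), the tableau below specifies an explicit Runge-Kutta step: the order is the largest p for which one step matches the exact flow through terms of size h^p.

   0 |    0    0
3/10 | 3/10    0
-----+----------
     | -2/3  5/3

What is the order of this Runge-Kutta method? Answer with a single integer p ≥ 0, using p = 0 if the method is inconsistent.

b = (-2/3, 5/3)
c = (0, 3/10)
Σ b_i: (-2/3)·1 + 5/3·1 = 1 ✓
b·c: 5/3·3/10 = 1/2 ✓; 2 stages ⇒ order 2.

2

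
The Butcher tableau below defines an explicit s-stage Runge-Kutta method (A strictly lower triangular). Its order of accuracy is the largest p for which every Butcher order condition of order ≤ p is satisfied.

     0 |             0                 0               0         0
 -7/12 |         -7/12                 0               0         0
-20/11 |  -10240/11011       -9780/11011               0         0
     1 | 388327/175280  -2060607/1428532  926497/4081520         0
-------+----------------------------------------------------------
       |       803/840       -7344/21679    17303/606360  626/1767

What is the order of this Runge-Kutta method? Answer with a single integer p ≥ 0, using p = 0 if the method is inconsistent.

4

b = (803/840, -7344/21679, 17303/606360, 626/1767)
c = (0, -7/12, -20/11, 1)
Ac = (0, 0, 815/1573, 2147/5008)
Σ b_i: 803/840·1 + (-7344/21679)·1 + 17303/606360·1 + 626/1767·1 = 1 ✓
b·c: (-7344/21679)·(-7/12) + 17303/606360·(-20/11) + 626/1767·1 = 1/2 ✓
b·c²: (-7344/21679)·49/144 + 17303/606360·400/121 + 626/1767·1 = 1/3 ✓
b·Ac: 17303/606360·815/1573 + 626/1767·2147/5008 = 1/6 ✓
b·c³: (-7344/21679)·(-343/1728) + 17303/606360·(-8000/1331) + 626/1767·1 = 1/4 ✓
b·(c∘Ac): 17303/606360·(-16300/17303) + 626/1767·2147/5008 = 1/8 ✓
b·Ac²: 17303/606360·(-5705/18876) + 626/1767·15599/60096 = 1/12 ✓
b·A²c: 626/1767·589/5008 = 1/24 ✓; 4 stages ⇒ order 4.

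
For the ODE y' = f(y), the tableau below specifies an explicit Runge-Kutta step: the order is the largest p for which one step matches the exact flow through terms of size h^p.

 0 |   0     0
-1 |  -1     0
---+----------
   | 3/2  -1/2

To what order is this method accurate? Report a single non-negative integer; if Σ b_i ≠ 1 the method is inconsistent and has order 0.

2

b = (3/2, -1/2)
c = (0, -1)
Σ b_i: 3/2·1 + (-1/2)·1 = 1 ✓
b·c: (-1/2)·(-1) = 1/2 ✓; 2 stages ⇒ order 2.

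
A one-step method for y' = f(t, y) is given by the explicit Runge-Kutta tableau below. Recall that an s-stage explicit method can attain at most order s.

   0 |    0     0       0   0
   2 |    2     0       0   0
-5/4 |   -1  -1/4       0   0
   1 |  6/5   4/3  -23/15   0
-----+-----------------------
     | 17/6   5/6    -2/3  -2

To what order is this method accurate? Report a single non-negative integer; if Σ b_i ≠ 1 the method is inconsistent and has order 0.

2

b = (17/6, 5/6, -2/3, -2)
c = (0, 2, -5/4, 1)
Ac = (0, 0, -1/2, 55/12)
Σ b_i: 17/6·1 + 5/6·1 + (-2/3)·1 + (-2)·1 = 1 ✓
b·c: 5/6·2 + (-2/3)·(-5/4) + (-2)·1 = 1/2 ✓
b·c²: 5/6·4 + (-2/3)·25/16 + (-2)·1 = 7/24 ≠ 1/3 ⇒ order 2.
b·Ac: (-2/3)·(-1/2) + (-2)·55/12 = -53/6 ≠ 1/6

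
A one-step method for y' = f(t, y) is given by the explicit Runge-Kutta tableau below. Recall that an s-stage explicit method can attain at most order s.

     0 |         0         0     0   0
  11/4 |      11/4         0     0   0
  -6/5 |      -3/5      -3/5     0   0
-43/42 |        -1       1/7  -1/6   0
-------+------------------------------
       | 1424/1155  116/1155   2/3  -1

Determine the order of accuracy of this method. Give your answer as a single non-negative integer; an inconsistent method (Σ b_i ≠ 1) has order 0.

b = (1424/1155, 116/1155, 2/3, -1)
c = (0, 11/4, -6/5, -43/42)
Ac = (0, 0, -33/20, 83/140)
Σ b_i: 1424/1155·1 + 116/1155·1 + 2/3·1 + (-1)·1 = 1 ✓
b·c: 116/1155·11/4 + 2/3·(-6/5) + (-1)·(-43/42) = 1/2 ✓
b·c²: 116/1155·121/16 + 2/3·36/25 + (-1)·1849/1764 = 14803/22050 ≠ 1/3 ⇒ order 2.
b·Ac: 2/3·(-33/20) + (-1)·83/140 = -237/140 ≠ 1/6

2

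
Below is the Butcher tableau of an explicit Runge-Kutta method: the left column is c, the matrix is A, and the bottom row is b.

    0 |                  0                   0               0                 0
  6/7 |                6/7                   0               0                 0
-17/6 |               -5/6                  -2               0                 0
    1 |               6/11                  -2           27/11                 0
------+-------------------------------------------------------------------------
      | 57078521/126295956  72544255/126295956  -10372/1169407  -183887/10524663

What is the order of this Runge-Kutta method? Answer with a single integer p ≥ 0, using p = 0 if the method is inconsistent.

3

b = (57078521/126295956, 72544255/126295956, -10372/1169407, -183887/10524663)
c = (0, 6/7, -17/6, 1)
Ac = (0, 0, -12/7, -1335/154)
Σ b_i: 57078521/126295956·1 + 72544255/126295956·1 + (-10372/1169407)·1 + (-183887/10524663)·1 = 1 ✓
b·c: 72544255/126295956·6/7 + (-10372/1169407)·(-17/6) + (-183887/10524663)·1 = 1/2 ✓
b·c²: 72544255/126295956·36/49 + (-10372/1169407)·289/36 + (-183887/10524663)·1 = 1/3 ✓
b·Ac: (-10372/1169407)·(-12/7) + (-183887/10524663)·(-1335/154) = 1/6 ✓
b·c³: 72544255/126295956·216/343 + (-10372/1169407)·(-4913/216) + (-183887/10524663)·1 = 241346069/442035846 ≠ 1/4 ⇒ order 3.
b·(c∘Ac): (-10372/1169407)·34/7 + (-183887/10524663)·(-1335/154) = 5323177/49115094 ≠ 1/8
b·Ac²: (-10372/1169407)·(-72/49) + (-183887/10524663)·39315/2156 = -30016411/98230188 ≠ 1/12
b·A²c: (-183887/10524663)·(-324/77) = 601812/8185849 ≠ 1/24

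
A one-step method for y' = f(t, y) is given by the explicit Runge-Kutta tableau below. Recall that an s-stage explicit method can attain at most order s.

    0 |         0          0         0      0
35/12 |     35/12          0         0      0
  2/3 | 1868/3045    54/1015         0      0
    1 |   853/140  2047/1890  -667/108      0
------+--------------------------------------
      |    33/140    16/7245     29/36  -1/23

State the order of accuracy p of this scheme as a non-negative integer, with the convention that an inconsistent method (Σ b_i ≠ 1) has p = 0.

4

b = (33/140, 16/7245, 29/36, -1/23)
c = (0, 35/12, 2/3, 1)
Ac = (0, 0, 9/58, -23/24)
Σ b_i: 33/140·1 + 16/7245·1 + 29/36·1 + (-1/23)·1 = 1 ✓
b·c: 16/7245·35/12 + 29/36·2/3 + (-1/23)·1 = 1/2 ✓
b·c²: 16/7245·1225/144 + 29/36·4/9 + (-1/23)·1 = 1/3 ✓
b·Ac: 29/36·9/58 + (-1/23)·(-23/24) = 1/6 ✓
b·c³: 16/7245·42875/1728 + 29/36·8/27 + (-1/23)·1 = 1/4 ✓
b·(c∘Ac): 29/36·3/29 + (-1/23)·(-23/24) = 1/8 ✓
b·Ac²: 29/36·105/232 + (-1/23)·207/32 = 1/12 ✓
b·A²c: (-1/23)·(-23/24) = 1/24 ✓; 4 stages ⇒ order 4.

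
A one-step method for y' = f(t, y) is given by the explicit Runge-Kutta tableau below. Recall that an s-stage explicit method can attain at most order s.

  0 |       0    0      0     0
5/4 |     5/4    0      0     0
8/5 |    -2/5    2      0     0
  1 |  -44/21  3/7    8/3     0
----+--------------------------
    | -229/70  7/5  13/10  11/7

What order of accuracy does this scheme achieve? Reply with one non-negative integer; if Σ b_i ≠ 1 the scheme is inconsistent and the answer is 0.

1

b = (-229/70, 7/5, 13/10, 11/7)
c = (0, 5/4, 8/5, 1)
Ac = (0, 0, 5/2, 2017/420)
Σ b_i: (-229/70)·1 + 7/5·1 + 13/10·1 + 11/7·1 = 1 ✓
b·c: 7/5·5/4 + 13/10·8/5 + 11/7·1 = 3781/700 ≠ 1/2 ⇒ order 1.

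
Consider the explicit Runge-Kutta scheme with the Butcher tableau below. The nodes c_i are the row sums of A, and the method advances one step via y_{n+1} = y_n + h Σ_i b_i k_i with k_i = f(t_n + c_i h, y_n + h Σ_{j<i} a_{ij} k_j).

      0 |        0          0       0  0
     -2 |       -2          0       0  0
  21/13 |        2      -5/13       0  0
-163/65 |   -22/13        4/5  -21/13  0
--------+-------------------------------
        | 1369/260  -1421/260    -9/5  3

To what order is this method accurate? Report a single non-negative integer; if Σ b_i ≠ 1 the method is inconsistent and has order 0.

2

b = (1369/260, -1421/260, -9/5, 3)
c = (0, -2, 21/13, -163/65)
Ac = (0, 0, 10/13, -3557/845)
Σ b_i: 1369/260·1 + (-1421/260)·1 + (-9/5)·1 + 3·1 = 1 ✓
b·c: (-1421/260)·(-2) + (-9/5)·21/13 + 3·(-163/65) = 1/2 ✓
b·c²: (-1421/260)·4 + (-9/5)·441/169 + 3·26569/4225 = -32503/4225 ≠ 1/3 ⇒ order 2.
b·Ac: (-9/5)·10/13 + 3·(-3557/845) = -11841/845 ≠ 1/6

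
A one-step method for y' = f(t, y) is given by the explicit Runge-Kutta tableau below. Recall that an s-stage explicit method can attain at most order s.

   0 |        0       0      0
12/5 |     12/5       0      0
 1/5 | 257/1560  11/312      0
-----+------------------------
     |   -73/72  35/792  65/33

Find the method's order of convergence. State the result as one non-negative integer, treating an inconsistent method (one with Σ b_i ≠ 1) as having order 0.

3

b = (-73/72, 35/792, 65/33)
c = (0, 12/5, 1/5)
Ac = (0, 0, 11/130)
Σ b_i: (-73/72)·1 + 35/792·1 + 65/33·1 = 1 ✓
b·c: 35/792·12/5 + 65/33·1/5 = 1/2 ✓
b·c²: 35/792·144/25 + 65/33·1/25 = 1/3 ✓
b·Ac: 65/33·11/130 = 1/6 ✓; 3 stages ⇒ order 3.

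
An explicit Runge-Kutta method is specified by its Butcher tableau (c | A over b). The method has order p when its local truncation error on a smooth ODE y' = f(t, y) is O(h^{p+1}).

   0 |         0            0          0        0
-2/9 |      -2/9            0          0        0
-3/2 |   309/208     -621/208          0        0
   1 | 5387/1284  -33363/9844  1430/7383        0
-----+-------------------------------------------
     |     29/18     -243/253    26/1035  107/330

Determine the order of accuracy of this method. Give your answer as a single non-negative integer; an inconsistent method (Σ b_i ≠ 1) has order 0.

4

b = (29/18, -243/253, 26/1035, 107/330)
c = (0, -2/9, -3/2, 1)
Ac = (0, 0, 69/104, 99/214)
Σ b_i: 29/18·1 + (-243/253)·1 + 26/1035·1 + 107/330·1 = 1 ✓
b·c: (-243/253)·(-2/9) + 26/1035·(-3/2) + 107/330·1 = 1/2 ✓
b·c²: (-243/253)·4/81 + 26/1035·9/4 + 107/330·1 = 1/3 ✓
b·Ac: 26/1035·69/104 + 107/330·99/214 = 1/6 ✓
b·c³: (-243/253)·(-8/729) + 26/1035·(-27/8) + 107/330·1 = 1/4 ✓
b·(c∘Ac): 26/1035·(-207/208) + 107/330·99/214 = 1/8 ✓
b·Ac²: 26/1035·(-23/156) + 107/330·517/1926 = 1/12 ✓
b·A²c: 107/330·55/428 = 1/24 ✓; 4 stages ⇒ order 4.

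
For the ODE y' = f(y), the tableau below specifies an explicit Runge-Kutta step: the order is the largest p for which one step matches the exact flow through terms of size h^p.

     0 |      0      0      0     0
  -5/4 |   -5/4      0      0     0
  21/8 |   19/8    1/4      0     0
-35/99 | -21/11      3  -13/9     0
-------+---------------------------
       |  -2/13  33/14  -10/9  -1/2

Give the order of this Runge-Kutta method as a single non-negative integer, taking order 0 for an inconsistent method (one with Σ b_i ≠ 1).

0

b = (-2/13, 33/14, -10/9, -1/2)
c = (0, -5/4, 21/8, -35/99)
Ac = (0, 0, -5/16, -181/24)
Σ b_i: (-2/13)·1 + 33/14·1 + (-10/9)·1 + (-1/2)·1 = 485/819 ≠ 1 ⇒ order 0.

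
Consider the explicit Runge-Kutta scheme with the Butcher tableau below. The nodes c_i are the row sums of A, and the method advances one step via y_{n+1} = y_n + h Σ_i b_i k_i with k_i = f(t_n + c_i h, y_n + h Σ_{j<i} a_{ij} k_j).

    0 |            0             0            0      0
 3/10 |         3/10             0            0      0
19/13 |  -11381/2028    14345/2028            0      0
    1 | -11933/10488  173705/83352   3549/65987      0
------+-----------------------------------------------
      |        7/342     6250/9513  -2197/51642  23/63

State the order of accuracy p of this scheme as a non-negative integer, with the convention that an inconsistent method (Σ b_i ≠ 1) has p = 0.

4

b = (7/342, 6250/9513, -2197/51642, 23/63)
c = (0, 3/10, 19/13, 1)
Ac = (0, 0, 2869/1352, 259/368)
Σ b_i: 7/342·1 + 6250/9513·1 + (-2197/51642)·1 + 23/63·1 = 1 ✓
b·c: 6250/9513·3/10 + (-2197/51642)·19/13 + 23/63·1 = 1/2 ✓
b·c²: 6250/9513·9/100 + (-2197/51642)·361/169 + 23/63·1 = 1/3 ✓
b·Ac: (-2197/51642)·2869/1352 + 23/63·259/368 = 1/6 ✓
b·c³: 6250/9513·27/1000 + (-2197/51642)·6859/2197 + 23/63·1 = 1/4 ✓
b·(c∘Ac): (-2197/51642)·54511/17576 + 23/63·259/368 = 1/8 ✓
b·Ac²: (-2197/51642)·8607/13520 + 23/63·1113/3680 = 1/12 ✓
b·A²c: 23/63·21/184 = 1/24 ✓; 4 stages ⇒ order 4.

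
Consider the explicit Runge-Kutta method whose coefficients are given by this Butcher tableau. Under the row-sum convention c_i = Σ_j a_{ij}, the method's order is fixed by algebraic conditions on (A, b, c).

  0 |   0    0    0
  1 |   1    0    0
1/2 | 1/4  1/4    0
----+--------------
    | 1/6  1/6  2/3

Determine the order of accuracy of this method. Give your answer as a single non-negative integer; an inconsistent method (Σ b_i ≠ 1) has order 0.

b = (1/6, 1/6, 2/3)
c = (0, 1, 1/2)
Ac = (0, 0, 1/4)
Σ b_i: 1/6·1 + 1/6·1 + 2/3·1 = 1 ✓
b·c: 1/6·1 + 2/3·1/2 = 1/2 ✓
b·c²: 1/6·1 + 2/3·1/4 = 1/3 ✓
b·Ac: 2/3·1/4 = 1/6 ✓; 3 stages ⇒ order 3.

3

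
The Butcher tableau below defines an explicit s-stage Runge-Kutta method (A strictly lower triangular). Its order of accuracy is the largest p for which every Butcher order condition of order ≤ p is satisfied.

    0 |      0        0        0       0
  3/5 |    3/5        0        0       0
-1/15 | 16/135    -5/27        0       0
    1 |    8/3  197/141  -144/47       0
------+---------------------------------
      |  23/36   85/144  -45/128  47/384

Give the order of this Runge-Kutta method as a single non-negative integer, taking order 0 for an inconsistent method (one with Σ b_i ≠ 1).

b = (23/36, 85/144, -45/128, 47/384)
c = (0, 3/5, -1/15, 1)
Ac = (0, 0, -1/9, 49/47)
Σ b_i: 23/36·1 + 85/144·1 + (-45/128)·1 + 47/384·1 = 1 ✓
b·c: 85/144·3/5 + (-45/128)·(-1/15) + 47/384·1 = 1/2 ✓
b·c²: 85/144·9/25 + (-45/128)·1/225 + 47/384·1 = 1/3 ✓
b·Ac: (-45/128)·(-1/9) + 47/384·49/47 = 1/6 ✓
b·c³: 85/144·27/125 + (-45/128)·(-1/3375) + 47/384·1 = 1/4 ✓
b·(c∘Ac): (-45/128)·1/135 + 47/384·49/47 = 1/8 ✓
b·Ac²: (-45/128)·(-1/15) + 47/384·23/47 = 1/12 ✓
b·A²c: 47/384·16/47 = 1/24 ✓; 4 stages ⇒ order 4.

4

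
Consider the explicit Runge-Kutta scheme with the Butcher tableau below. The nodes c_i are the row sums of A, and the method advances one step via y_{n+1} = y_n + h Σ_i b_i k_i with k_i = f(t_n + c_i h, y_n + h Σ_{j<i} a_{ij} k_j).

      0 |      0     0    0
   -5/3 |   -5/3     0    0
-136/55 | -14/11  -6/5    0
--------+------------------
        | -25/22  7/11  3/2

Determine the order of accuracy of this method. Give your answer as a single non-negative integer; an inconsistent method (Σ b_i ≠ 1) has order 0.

b = (-25/22, 7/11, 3/2)
c = (0, -5/3, -136/55)
Ac = (0, 0, 2)
Σ b_i: (-25/22)·1 + 7/11·1 + 3/2·1 = 1 ✓
b·c: 7/11·(-5/3) + 3/2·(-136/55) = -787/165 ≠ 1/2 ⇒ order 1.

1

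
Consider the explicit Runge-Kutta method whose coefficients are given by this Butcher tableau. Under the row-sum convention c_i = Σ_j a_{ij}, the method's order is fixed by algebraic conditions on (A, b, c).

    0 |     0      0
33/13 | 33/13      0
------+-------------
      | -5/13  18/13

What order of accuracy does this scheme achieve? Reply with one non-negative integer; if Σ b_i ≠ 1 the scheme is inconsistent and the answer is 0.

b = (-5/13, 18/13)
c = (0, 33/13)
Σ b_i: (-5/13)·1 + 18/13·1 = 1 ✓
b·c: 18/13·33/13 = 594/169 ≠ 1/2 ⇒ order 1.

1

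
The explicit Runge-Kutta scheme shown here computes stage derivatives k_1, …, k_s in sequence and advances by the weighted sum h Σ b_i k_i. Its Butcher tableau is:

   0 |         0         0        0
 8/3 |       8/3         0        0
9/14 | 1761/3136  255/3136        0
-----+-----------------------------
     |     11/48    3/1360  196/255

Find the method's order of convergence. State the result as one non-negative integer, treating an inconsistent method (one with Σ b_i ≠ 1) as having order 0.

3

b = (11/48, 3/1360, 196/255)
c = (0, 8/3, 9/14)
Ac = (0, 0, 85/392)
Σ b_i: 11/48·1 + 3/1360·1 + 196/255·1 = 1 ✓
b·c: 3/1360·8/3 + 196/255·9/14 = 1/2 ✓
b·c²: 3/1360·64/9 + 196/255·81/196 = 1/3 ✓
b·Ac: 196/255·85/392 = 1/6 ✓; 3 stages ⇒ order 3.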